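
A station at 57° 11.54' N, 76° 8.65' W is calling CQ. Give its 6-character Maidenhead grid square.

Offset from 180°W / 90°S: lon 103.8558°, lat 147.1923°.
Field: lon ⌊103.8558/20⌋ = 5 → F; lat ⌊147.1923/10⌋ = 14 → O.
Square: lon ⌊3.8558/2⌋ = 1; lat ⌊7.1923/1⌋ = 7.
Subsquare: lon ⌊1.8558/0.0833333⌋ = 22 → w; lat ⌊0.1923/0.0416667⌋ = 4 → e.

FO17we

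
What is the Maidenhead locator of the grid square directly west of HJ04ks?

HJ04js

Longitude subsquare k = 10; −1 → 9 = j.
The latitude characters are unchanged.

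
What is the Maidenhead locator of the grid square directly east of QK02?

QK12

Longitude square 0; +1 → 1.
The latitude characters are unchanged.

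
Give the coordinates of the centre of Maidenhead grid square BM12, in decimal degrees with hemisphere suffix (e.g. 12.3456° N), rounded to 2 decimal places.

32.50° N, 157.00° W

Field B=1, M=12: +1·20° lon, +12·10° lat → SW at lon -160°, lat 30°.
Square 1, 2: +1·2° lon, +2·1° lat → SW at lon -158°, lat 32°.
Cell spans 2° lon × 1° lat. Centre is SW corner plus half of each.
latitude 32.50° N, longitude 157.00° W.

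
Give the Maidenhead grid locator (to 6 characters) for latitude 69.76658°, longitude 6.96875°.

JP39ls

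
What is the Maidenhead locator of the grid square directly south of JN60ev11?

JN60ev10

Latitude extended square 1; −1 → 0.
The longitude characters are unchanged.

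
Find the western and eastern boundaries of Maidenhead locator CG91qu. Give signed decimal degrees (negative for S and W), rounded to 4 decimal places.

-120.6667, -120.5833

Field C=2, G=6: +2·20° lon, +6·10° lat → SW at lon -140°, lat -30°.
Square 9, 1: +9·2° lon, +1·1° lat → SW at lon -122°, lat -29°.
Subsquare q=16, u=20: +16·0.0833333° lon, +20·0.0416667° lat → SW at lon -120.667°, lat -28.1667°.
Cell spans 0.0833333° lon × 0.0416667° lat.
west -120.6667, east -120.5833.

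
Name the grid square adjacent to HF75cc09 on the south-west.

HF75bc98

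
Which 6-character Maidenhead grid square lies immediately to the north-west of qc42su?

QC42rv

Longitude subsquare s = 18; −1 → 17 = r.
Latitude subsquare u = 20; +1 → 21 = v.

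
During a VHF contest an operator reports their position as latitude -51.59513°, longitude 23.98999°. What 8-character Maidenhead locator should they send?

KD18xj87

Add 180° to longitude and 90° to latitude: 203.98999, 38.40487.
Field: 203.98999/20 → 10 → K, 38.40487/10 → 3 → D; chars KD.
Square: 3.98999/2 → 1, 8.40487/1 → 8; chars 18.
Subsquare: 1.98999/0.0833333 → 23 → x, 0.40487/0.0416667 → 9 → j; chars xj.
Extended square: 0.07332/0.00833333 → 8, 0.02987/0.00416667 → 7; chars 87.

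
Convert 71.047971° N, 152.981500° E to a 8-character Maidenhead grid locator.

Add 180° to longitude and 90° to latitude: 332.98150, 161.04797.
Field: lon ⌊332.98150/20⌋ = 16 → Q; lat ⌊161.04797/10⌋ = 16 → Q.
Square: lon ⌊12.98150/2⌋ = 6; lat ⌊1.04797/1⌋ = 1.
Subsquare: lon ⌊0.98150/0.0833333⌋ = 11 → l; lat ⌊0.04797/0.0416667⌋ = 1 → b.
Extended square: lon ⌊0.06483/0.00833333⌋ = 7; lat ⌊0.00630/0.00416667⌋ = 1.

QQ61lb71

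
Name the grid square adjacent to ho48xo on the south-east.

HO58an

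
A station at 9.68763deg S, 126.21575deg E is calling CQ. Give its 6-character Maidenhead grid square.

PI30ch

Shift to the Maidenhead origin (180°W, 90°S): lon 306.2158, lat 80.3124.
Field: 306.2158/20 → 15 → P, 80.3124/10 → 8 → I; chars PI.
Square: 6.2158/2 → 3, 0.3124/1 → 0; chars 30.
Subsquare: 0.2158/0.0833333 → 2 → c, 0.3124/0.0416667 → 7 → h; chars ch.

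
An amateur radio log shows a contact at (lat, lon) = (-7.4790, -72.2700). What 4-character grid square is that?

FI32

Shift to the Maidenhead origin (180°W, 90°S): lon 107.73, lat 82.52.
Field: 107.73/20 → 5 → F, 82.52/10 → 8 → I; chars FI.
Square: 7.73/2 → 3, 2.52/1 → 2; chars 32.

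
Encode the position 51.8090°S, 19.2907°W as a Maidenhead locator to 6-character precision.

ID08ie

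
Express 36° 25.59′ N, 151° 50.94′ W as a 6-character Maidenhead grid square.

BM46bk

Shift to the Maidenhead origin (180°W, 90°S): lon 28.1510, lat 126.4265.
Field (20°×10°, letters A–R): lon ⌊28.1510/20⌋ = 1 → B; lat ⌊126.4265/10⌋ = 12 → M.
Square (2°×1°, digits 0–9): lon ⌊8.1510/2⌋ = 4; lat ⌊6.4265/1⌋ = 6.
Subsquare (5′×2.5′, letters a–x): lon ⌊0.1510/0.0833333⌋ = 1 → b; lat ⌊0.4265/0.0416667⌋ = 10 → k.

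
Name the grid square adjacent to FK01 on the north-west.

EK92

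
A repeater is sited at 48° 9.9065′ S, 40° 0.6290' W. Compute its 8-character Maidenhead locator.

Offset from 180°W / 90°S: lon 139.98952°, lat 41.83489°.
Field: lon ⌊139.98952/20⌋ = 6 → G; lat ⌊41.83489/10⌋ = 4 → E.
Square: lon ⌊19.98952/2⌋ = 9; lat ⌊1.83489/1⌋ = 1.
Subsquare: lon ⌊1.98952/0.0833333⌋ = 23 → x; lat ⌊0.83489/0.0416667⌋ = 20 → u.
Extended square: lon ⌊0.07285/0.00833333⌋ = 8; lat ⌊0.00156/0.00416667⌋ = 0.

GE91xu80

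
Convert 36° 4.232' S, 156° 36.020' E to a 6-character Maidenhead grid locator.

QF83hw

Offset from 180°W / 90°S: lon 336.6003°, lat 53.9295°.
Field: lon ⌊336.6003/20⌋ = 16 → Q; lat ⌊53.9295/10⌋ = 5 → F.
Square: lon ⌊16.6003/2⌋ = 8; lat ⌊3.9295/1⌋ = 3.
Subsquare: lon ⌊0.6003/0.0833333⌋ = 7 → h; lat ⌊0.9295/0.0416667⌋ = 22 → w.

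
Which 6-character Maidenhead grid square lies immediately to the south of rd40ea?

Latitude subsquare a = 0; −1 → -1, wraps to 23 = x, carry into square.
Latitude square 0; −1 → -1, wraps to 9, carry into field.
Latitude field D = 3; −1 → 2 = C.
The longitude characters are unchanged.

RC49ex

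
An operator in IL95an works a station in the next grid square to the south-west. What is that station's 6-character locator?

Longitude subsquare a = 0; −1 → -1, wraps to 23 = x, carry into square.
Longitude square 9; −1 → 8.
Latitude subsquare n = 13; −1 → 12 = m.

IL85xm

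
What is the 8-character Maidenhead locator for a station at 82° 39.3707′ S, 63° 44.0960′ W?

Shift to the Maidenhead origin (180°W, 90°S): lon 116.26507, lat 7.34382.
Field: lon ⌊116.26507/20⌋ = 5 → F; lat ⌊7.34382/10⌋ = 0 → A.
Square: lon ⌊16.26507/2⌋ = 8; lat ⌊7.34382/1⌋ = 7.
Subsquare: lon ⌊0.26507/0.0833333⌋ = 3 → d; lat ⌊0.34382/0.0416667⌋ = 8 → i.
Extended square: lon ⌊0.01507/0.00833333⌋ = 1; lat ⌊0.01049/0.00416667⌋ = 2.

FA87di12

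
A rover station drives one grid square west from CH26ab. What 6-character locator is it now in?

CH16xb

Longitude subsquare a = 0; −1 → -1, wraps to 23 = x, carry into square.
Longitude square 2; −1 → 1.
The latitude characters are unchanged.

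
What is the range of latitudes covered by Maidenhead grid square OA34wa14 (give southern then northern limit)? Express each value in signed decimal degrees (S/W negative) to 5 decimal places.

Field O=14, A=0: +14·20° lon, +0·10° lat → SW at lon 100°, lat -90°.
Square 3, 4: +3·2° lon, +4·1° lat → SW at lon 106°, lat -86°.
Subsquare w=22, a=0: +22·0.0833333° lon, +0·0.0416667° lat → SW at lon 107.833°, lat -86°.
Extended square 1, 4: +1·0.00833333° lon, +4·0.00416667° lat → SW at lon 107.842°, lat -85.9833°.
Cell spans 0.00833333° lon × 0.00416667° lat.
south -85.98333, north -85.97917.

-85.98333, -85.97917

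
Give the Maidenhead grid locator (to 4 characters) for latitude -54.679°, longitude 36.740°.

Offset from 180°W / 90°S: lon 216.74°, lat 35.32°.
Field: lon ⌊216.74/20⌋ = 10 → K; lat ⌊35.32/10⌋ = 3 → D.
Square: lon ⌊16.74/2⌋ = 8; lat ⌊5.32/1⌋ = 5.

KD85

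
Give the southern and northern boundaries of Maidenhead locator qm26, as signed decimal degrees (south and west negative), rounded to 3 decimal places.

36.000, 37.000

Field Q=16, M=12: +16·20° lon, +12·10° lat → SW at lon 140°, lat 30°.
Square 2, 6: +2·2° lon, +6·1° lat → SW at lon 144°, lat 36°.
Cell spans 2° lon × 1° lat.
south 36.000, north 37.000.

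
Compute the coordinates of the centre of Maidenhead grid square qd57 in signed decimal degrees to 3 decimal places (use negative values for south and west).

-52.500, 151.000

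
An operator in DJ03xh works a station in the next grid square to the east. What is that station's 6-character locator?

DJ13ah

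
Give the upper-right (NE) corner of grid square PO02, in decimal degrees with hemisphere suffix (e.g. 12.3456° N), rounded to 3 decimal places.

53.000° N, 122.000° E

Field P=15, O=14: +15·20° lon, +14·10° lat → SW at lon 120°, lat 50°.
Square 0, 2: +0·2° lon, +2·1° lat → SW at lon 120°, lat 52°.
Cell spans 2° lon × 1° lat. NE corner is SW corner plus one full cell.
latitude 53.000° N, longitude 122.000° E.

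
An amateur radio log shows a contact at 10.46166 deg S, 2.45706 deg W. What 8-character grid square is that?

Shift to the Maidenhead origin (180°W, 90°S): lon 177.54294, lat 79.53834.
Field: lon ⌊177.54294/20⌋ = 8 → I; lat ⌊79.53834/10⌋ = 7 → H.
Square: lon ⌊17.54294/2⌋ = 8; lat ⌊9.53834/1⌋ = 9.
Subsquare: lon ⌊1.54294/0.0833333⌋ = 18 → s; lat ⌊0.53834/0.0416667⌋ = 12 → m.
Extended square: lon ⌊0.04294/0.00833333⌋ = 5; lat ⌊0.03834/0.00416667⌋ = 9.

IH89sm59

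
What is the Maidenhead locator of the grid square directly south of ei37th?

EI37tg

Latitude subsquare h = 7; −1 → 6 = g.
The longitude characters are unchanged.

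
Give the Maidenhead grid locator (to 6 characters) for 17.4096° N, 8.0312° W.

Add 180° to longitude and 90° to latitude: 171.9688, 107.4096.
Field: 171.9688/20 → 8 → I, 107.4096/10 → 10 → K; chars IK.
Square: 11.9688/2 → 5, 7.4096/1 → 7; chars 57.
Subsquare: 1.9688/0.0833333 → 23 → x, 0.4096/0.0416667 → 9 → j; chars xj.

IK57xj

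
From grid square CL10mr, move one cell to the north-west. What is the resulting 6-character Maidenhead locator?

CL10ls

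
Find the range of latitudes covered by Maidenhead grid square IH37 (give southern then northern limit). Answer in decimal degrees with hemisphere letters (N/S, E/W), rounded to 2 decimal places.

13.00° S, 12.00° S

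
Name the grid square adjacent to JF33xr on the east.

JF43ar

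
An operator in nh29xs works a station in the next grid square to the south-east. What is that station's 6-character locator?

Longitude subsquare x = 23; +1 → 24, wraps to 0 = a, carry into square.
Longitude square 2; +1 → 3.
Latitude subsquare s = 18; −1 → 17 = r.

NH39ar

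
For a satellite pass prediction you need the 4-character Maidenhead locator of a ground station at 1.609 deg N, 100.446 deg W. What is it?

Shift to the Maidenhead origin (180°W, 90°S): lon 79.55, lat 91.61.
Field: 79.55/20 → 3 → D, 91.61/10 → 9 → J; chars DJ.
Square: 19.55/2 → 9, 1.61/1 → 1; chars 91.

DJ91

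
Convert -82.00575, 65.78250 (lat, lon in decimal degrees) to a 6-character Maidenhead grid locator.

Offset from 180°W / 90°S: lon 245.7825°, lat 7.9942°.
Field: 245.7825/20 → 12 → M, 7.9942/10 → 0 → A; chars MA.
Square: 5.7825/2 → 2, 7.9942/1 → 7; chars 27.
Subsquare: 1.7825/0.0833333 → 21 → v, 0.9942/0.0416667 → 23 → x; chars vx.

MA27vx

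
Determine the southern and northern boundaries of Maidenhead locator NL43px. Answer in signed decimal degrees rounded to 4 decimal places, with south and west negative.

23.9583, 24.0000

Field N=13, L=11: +13·20° lon, +11·10° lat → SW at lon 80°, lat 20°.
Square 4, 3: +4·2° lon, +3·1° lat → SW at lon 88°, lat 23°.
Subsquare p=15, x=23: +15·0.0833333° lon, +23·0.0416667° lat → SW at lon 89.25°, lat 23.9583°.
Cell spans 0.0833333° lon × 0.0416667° lat.
south 23.9583, north 24.0000.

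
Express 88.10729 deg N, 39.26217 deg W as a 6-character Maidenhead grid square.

Add 180° to longitude and 90° to latitude: 140.7378, 178.1073.
Field: 140.7378/20 → 7 → H, 178.1073/10 → 17 → R; chars HR.
Square: 0.7378/2 → 0, 8.1073/1 → 8; chars 08.
Subsquare: 0.7378/0.0833333 → 8 → i, 0.1073/0.0416667 → 2 → c; chars ic.

HR08ic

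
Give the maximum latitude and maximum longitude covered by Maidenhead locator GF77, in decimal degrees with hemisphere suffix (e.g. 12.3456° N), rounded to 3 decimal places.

32.000° S, 44.000° W

Field G=6, F=5: +6·20° lon, +5·10° lat → SW at lon -60°, lat -40°.
Square 7, 7: +7·2° lon, +7·1° lat → SW at lon -46°, lat -33°.
Cell spans 2° lon × 1° lat. NE corner is SW corner plus one full cell.
latitude 32.000° S, longitude 44.000° W.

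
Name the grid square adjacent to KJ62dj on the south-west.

KJ62ci

Longitude subsquare d = 3; −1 → 2 = c.
Latitude subsquare j = 9; −1 → 8 = i.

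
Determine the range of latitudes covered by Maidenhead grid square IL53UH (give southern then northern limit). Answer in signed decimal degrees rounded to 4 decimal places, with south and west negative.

23.2917, 23.3333

Field I=8, L=11: +8·20° lon, +11·10° lat → SW at lon -20°, lat 20°.
Square 5, 3: +5·2° lon, +3·1° lat → SW at lon -10°, lat 23°.
Subsquare u=20, h=7: +20·0.0833333° lon, +7·0.0416667° lat → SW at lon -8.33333°, lat 23.2917°.
Cell spans 0.0833333° lon × 0.0416667° lat.
south 23.2917, north 23.3333.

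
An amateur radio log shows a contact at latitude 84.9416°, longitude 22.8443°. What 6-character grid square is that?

KR14kw

Shift to the Maidenhead origin (180°W, 90°S): lon 202.8443, lat 174.9416.
Field (20°×10°, letters A–R): lon ⌊202.8443/20⌋ = 10 → K; lat ⌊174.9416/10⌋ = 17 → R.
Square (2°×1°, digits 0–9): lon ⌊2.8443/2⌋ = 1; lat ⌊4.9416/1⌋ = 4.
Subsquare (5′×2.5′, letters a–x): lon ⌊0.8443/0.0833333⌋ = 10 → k; lat ⌊0.9416/0.0416667⌋ = 22 → w.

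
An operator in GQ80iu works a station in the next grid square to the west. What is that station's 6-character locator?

Longitude subsquare i = 8; −1 → 7 = h.
The latitude characters are unchanged.

GQ80hu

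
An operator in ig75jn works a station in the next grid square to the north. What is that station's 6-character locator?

IG75jo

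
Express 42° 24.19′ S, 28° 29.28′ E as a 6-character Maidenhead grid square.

KE47fo

Add 180° to longitude and 90° to latitude: 208.4880, 47.5968.
Field: lon ⌊208.4880/20⌋ = 10 → K; lat ⌊47.5968/10⌋ = 4 → E.
Square: lon ⌊8.4880/2⌋ = 4; lat ⌊7.5968/1⌋ = 7.
Subsquare: lon ⌊0.4880/0.0833333⌋ = 5 → f; lat ⌊0.5968/0.0416667⌋ = 14 → o.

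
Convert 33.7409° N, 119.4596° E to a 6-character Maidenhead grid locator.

OM93rr

Add 180° to longitude and 90° to latitude: 299.4596, 123.7409.
Field: 299.4596/20 → 14 → O, 123.7409/10 → 12 → M; chars OM.
Square: 19.4596/2 → 9, 3.7409/1 → 3; chars 93.
Subsquare: 1.4596/0.0833333 → 17 → r, 0.7409/0.0416667 → 17 → r; chars rr.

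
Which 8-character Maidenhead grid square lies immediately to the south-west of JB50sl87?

JB50sl76

Longitude extended square 8; −1 → 7.
Latitude extended square 7; −1 → 6.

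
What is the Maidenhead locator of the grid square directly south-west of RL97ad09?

RL87xd98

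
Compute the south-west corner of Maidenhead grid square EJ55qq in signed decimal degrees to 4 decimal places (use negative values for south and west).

5.6667, -88.6667

Field E=4, J=9: +4·20° lon, +9·10° lat → SW at lon -100°, lat 0°.
Square 5, 5: +5·2° lon, +5·1° lat → SW at lon -90°, lat 5°.
Subsquare q=16, q=16: +16·0.0833333° lon, +16·0.0416667° lat → SW at lon -88.6667°, lat 5.66667°.
latitude 5.6667, longitude -88.6667.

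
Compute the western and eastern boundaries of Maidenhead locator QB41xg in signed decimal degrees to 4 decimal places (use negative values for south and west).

149.9167, 150.0000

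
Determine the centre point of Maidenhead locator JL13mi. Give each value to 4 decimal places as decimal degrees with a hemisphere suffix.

Field J=9, L=11: +9·20° lon, +11·10° lat → SW at lon 0°, lat 20°.
Square 1, 3: +1·2° lon, +3·1° lat → SW at lon 2°, lat 23°.
Subsquare m=12, i=8: +12·0.0833333° lon, +8·0.0416667° lat → SW at lon 3°, lat 23.3333°.
Cell spans 0.0833333° lon × 0.0416667° lat. Centre is SW corner plus half of each.
latitude 23.3542° N, longitude 3.0417° E.

23.3542° N, 3.0417° E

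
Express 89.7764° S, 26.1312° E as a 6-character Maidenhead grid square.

Add 180° to longitude and 90° to latitude: 206.1312, 0.2236.
Field: 206.1312/20 → 10 → K, 0.2236/10 → 0 → A; chars KA.
Square: 6.1312/2 → 3, 0.2236/1 → 0; chars 30.
Subsquare: 0.1312/0.0833333 → 1 → b, 0.2236/0.0416667 → 5 → f; chars bf.

KA30bf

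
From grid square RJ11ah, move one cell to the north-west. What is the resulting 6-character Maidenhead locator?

RJ01xi

Longitude subsquare a = 0; −1 → -1, wraps to 23 = x, carry into square.
Longitude square 1; −1 → 0.
Latitude subsquare h = 7; +1 → 8 = i.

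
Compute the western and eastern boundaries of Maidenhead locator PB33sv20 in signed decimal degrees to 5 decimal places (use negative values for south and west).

Field P=15, B=1: +15·20° lon, +1·10° lat → SW at lon 120°, lat -80°.
Square 3, 3: +3·2° lon, +3·1° lat → SW at lon 126°, lat -77°.
Subsquare s=18, v=21: +18·0.0833333° lon, +21·0.0416667° lat → SW at lon 127.5°, lat -76.125°.
Extended square 2, 0: +2·0.00833333° lon, +0·0.00416667° lat → SW at lon 127.517°, lat -76.125°.
Cell spans 0.00833333° lon × 0.00416667° lat.
west 127.51667, east 127.52500.

127.51667, 127.52500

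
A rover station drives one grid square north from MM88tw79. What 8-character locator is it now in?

MM88tx70

Latitude extended square 9; +1 → 10, wraps to 0, carry into subsquare.
Latitude subsquare w = 22; +1 → 23 = x.
The longitude characters are unchanged.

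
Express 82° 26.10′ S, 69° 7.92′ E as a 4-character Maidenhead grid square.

Offset from 180°W / 90°S: lon 249.13°, lat 7.56°.
Field: lon ⌊249.13/20⌋ = 12 → M; lat ⌊7.56/10⌋ = 0 → A.
Square: lon ⌊9.13/2⌋ = 4; lat ⌊7.56/1⌋ = 7.

MA47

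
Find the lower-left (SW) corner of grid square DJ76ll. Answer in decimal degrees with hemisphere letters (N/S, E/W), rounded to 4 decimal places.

6.4583° N, 105.0833° W

Field D=3, J=9: +3·20° lon, +9·10° lat → SW at lon -120°, lat 0°.
Square 7, 6: +7·2° lon, +6·1° lat → SW at lon -106°, lat 6°.
Subsquare l=11, l=11: +11·0.0833333° lon, +11·0.0416667° lat → SW at lon -105.083°, lat 6.45833°.
latitude 6.4583° N, longitude 105.0833° W.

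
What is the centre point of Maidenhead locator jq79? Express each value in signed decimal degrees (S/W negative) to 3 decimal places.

79.500, 15.000

Field J=9, Q=16: +9·20° lon, +16·10° lat → SW at lon 0°, lat 70°.
Square 7, 9: +7·2° lon, +9·1° lat → SW at lon 14°, lat 79°.
Cell spans 2° lon × 1° lat. Centre is SW corner plus half of each.
latitude 79.500, longitude 15.000.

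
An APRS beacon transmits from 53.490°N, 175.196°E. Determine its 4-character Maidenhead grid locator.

RO73

Shift to the Maidenhead origin (180°W, 90°S): lon 355.20, lat 143.49.
Field: lon ⌊355.20/20⌋ = 17 → R; lat ⌊143.49/10⌋ = 14 → O.
Square: lon ⌊15.20/2⌋ = 7; lat ⌊3.49/1⌋ = 3.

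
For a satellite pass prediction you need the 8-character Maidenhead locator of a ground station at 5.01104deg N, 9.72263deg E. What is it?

JJ45ua62

Offset from 180°W / 90°S: lon 189.72263°, lat 95.01104°.
Field: 189.72263/20 → 9 → J, 95.01104/10 → 9 → J; chars JJ.
Square: 9.72263/2 → 4, 5.01104/1 → 5; chars 45.
Subsquare: 1.72263/0.0833333 → 20 → u, 0.01104/0.0416667 → 0 → a; chars ua.
Extended square: 0.05596/0.00833333 → 6, 0.01104/0.00416667 → 2; chars 62.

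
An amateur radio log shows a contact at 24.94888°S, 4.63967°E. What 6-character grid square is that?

JG25hb

Offset from 180°W / 90°S: lon 184.6397°, lat 65.0511°.
Field (20°×10°, letters A–R): 184.6397/20 → 9 → J, 65.0511/10 → 6 → G; chars JG.
Square (2°×1°, digits 0–9): 4.6397/2 → 2, 5.0511/1 → 5; chars 25.
Subsquare (5′×2.5′, letters a–x): 0.6397/0.0833333 → 7 → h, 0.0511/0.0416667 → 1 → b; chars hb.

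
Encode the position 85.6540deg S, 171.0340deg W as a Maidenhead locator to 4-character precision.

Offset from 180°W / 90°S: lon 8.97°, lat 4.35°.
Field: lon ⌊8.97/20⌋ = 0 → A; lat ⌊4.35/10⌋ = 0 → A.
Square: lon ⌊8.97/2⌋ = 4; lat ⌊4.35/1⌋ = 4.

AA44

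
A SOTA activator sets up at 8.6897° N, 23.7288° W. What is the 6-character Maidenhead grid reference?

HJ88dq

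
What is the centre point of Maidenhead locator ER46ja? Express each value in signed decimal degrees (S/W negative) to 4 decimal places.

Field E=4, R=17: +4·20° lon, +17·10° lat → SW at lon -100°, lat 80°.
Square 4, 6: +4·2° lon, +6·1° lat → SW at lon -92°, lat 86°.
Subsquare j=9, a=0: +9·0.0833333° lon, +0·0.0416667° lat → SW at lon -91.25°, lat 86°.
Cell spans 0.0833333° lon × 0.0416667° lat. Centre is SW corner plus half of each.
latitude 86.0208, longitude -91.2083.

86.0208, -91.2083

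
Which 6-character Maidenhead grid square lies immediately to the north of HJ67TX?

Latitude subsquare x = 23; +1 → 24, wraps to 0 = a, carry into square.
Latitude square 7; +1 → 8.
The longitude characters are unchanged.

HJ68ta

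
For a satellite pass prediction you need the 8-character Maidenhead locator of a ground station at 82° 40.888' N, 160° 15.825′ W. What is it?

AR92uq83

Add 180° to longitude and 90° to latitude: 19.73625, 172.68147.
Field: lon ⌊19.73625/20⌋ = 0 → A; lat ⌊172.68147/10⌋ = 17 → R.
Square: lon ⌊19.73625/2⌋ = 9; lat ⌊2.68147/1⌋ = 2.
Subsquare: lon ⌊1.73625/0.0833333⌋ = 20 → u; lat ⌊0.68147/0.0416667⌋ = 16 → q.
Extended square: lon ⌊0.06958/0.00833333⌋ = 8; lat ⌊0.01480/0.00416667⌋ = 3.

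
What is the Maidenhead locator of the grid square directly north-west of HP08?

GP99

Longitude square 0; −1 → -1, wraps to 9, carry into field.
Longitude field H = 7; −1 → 6 = G.
Latitude square 8; +1 → 9.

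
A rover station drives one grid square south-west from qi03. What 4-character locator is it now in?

Longitude square 0; −1 → -1, wraps to 9, carry into field.
Longitude field Q = 16; −1 → 15 = P.
Latitude square 3; −1 → 2.

PI92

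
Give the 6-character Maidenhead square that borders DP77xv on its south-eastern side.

Longitude subsquare x = 23; +1 → 24, wraps to 0 = a, carry into square.
Longitude square 7; +1 → 8.
Latitude subsquare v = 21; −1 → 20 = u.

DP87au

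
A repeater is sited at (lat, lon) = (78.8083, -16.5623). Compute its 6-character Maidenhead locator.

IQ18rt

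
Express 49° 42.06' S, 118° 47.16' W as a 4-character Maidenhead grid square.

DE00

Offset from 180°W / 90°S: lon 61.21°, lat 40.30°.
Field: 61.21/20 → 3 → D, 40.30/10 → 4 → E; chars DE.
Square: 1.21/2 → 0, 0.30/1 → 0; chars 00.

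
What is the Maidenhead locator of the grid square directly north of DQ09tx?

DR00ta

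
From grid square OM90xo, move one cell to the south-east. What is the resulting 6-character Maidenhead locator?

Longitude subsquare x = 23; +1 → 24, wraps to 0 = a, carry into square.
Longitude square 9; +1 → 10, wraps to 0, carry into field.
Longitude field O = 14; +1 → 15 = P.
Latitude subsquare o = 14; −1 → 13 = n.

PM00an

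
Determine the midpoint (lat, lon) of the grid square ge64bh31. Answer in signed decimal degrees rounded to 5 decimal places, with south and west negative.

Field G=6, E=4: +6·20° lon, +4·10° lat → SW at lon -60°, lat -50°.
Square 6, 4: +6·2° lon, +4·1° lat → SW at lon -48°, lat -46°.
Subsquare b=1, h=7: +1·0.0833333° lon, +7·0.0416667° lat → SW at lon -47.9167°, lat -45.7083°.
Extended square 3, 1: +3·0.00833333° lon, +1·0.00416667° lat → SW at lon -47.8917°, lat -45.7042°.
Cell spans 0.00833333° lon × 0.00416667° lat. Centre is SW corner plus half of each.
latitude -45.70208, longitude -47.88750.

-45.70208, -47.88750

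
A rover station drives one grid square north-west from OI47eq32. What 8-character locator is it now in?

OI47eq23

Longitude extended square 3; −1 → 2.
Latitude extended square 2; +1 → 3.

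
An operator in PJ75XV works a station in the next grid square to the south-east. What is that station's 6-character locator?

PJ85au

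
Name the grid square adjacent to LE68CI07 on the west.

LE68bi97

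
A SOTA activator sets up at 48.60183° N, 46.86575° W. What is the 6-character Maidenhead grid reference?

Shift to the Maidenhead origin (180°W, 90°S): lon 133.1343, lat 138.6018.
Field: lon ⌊133.1343/20⌋ = 6 → G; lat ⌊138.6018/10⌋ = 13 → N.
Square: lon ⌊13.1343/2⌋ = 6; lat ⌊8.6018/1⌋ = 8.
Subsquare: lon ⌊1.1343/0.0833333⌋ = 13 → n; lat ⌊0.6018/0.0416667⌋ = 14 → o.

GN68no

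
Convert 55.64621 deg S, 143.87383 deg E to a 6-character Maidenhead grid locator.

QD14wi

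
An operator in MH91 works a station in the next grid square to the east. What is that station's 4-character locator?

Longitude square 9; +1 → 10, wraps to 0, carry into field.
Longitude field M = 12; +1 → 13 = N.
The latitude characters are unchanged.

NH01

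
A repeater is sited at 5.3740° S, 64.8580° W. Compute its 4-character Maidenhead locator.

Add 180° to longitude and 90° to latitude: 115.14, 84.63.
Field: lon ⌊115.14/20⌋ = 5 → F; lat ⌊84.63/10⌋ = 8 → I.
Square: lon ⌊15.14/2⌋ = 7; lat ⌊4.63/1⌋ = 4.

FI74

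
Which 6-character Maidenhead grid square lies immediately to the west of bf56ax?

BF46xx

Longitude subsquare a = 0; −1 → -1, wraps to 23 = x, carry into square.
Longitude square 5; −1 → 4.
The latitude characters are unchanged.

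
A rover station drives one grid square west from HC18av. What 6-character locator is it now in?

Longitude subsquare a = 0; −1 → -1, wraps to 23 = x, carry into square.
Longitude square 1; −1 → 0.
The latitude characters are unchanged.

HC08xv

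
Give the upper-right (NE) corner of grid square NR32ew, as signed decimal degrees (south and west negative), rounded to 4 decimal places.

Field N=13, R=17: +13·20° lon, +17·10° lat → SW at lon 80°, lat 80°.
Square 3, 2: +3·2° lon, +2·1° lat → SW at lon 86°, lat 82°.
Subsquare e=4, w=22: +4·0.0833333° lon, +22·0.0416667° lat → SW at lon 86.3333°, lat 82.9167°.
Cell spans 0.0833333° lon × 0.0416667° lat. NE corner is SW corner plus one full cell.
latitude 82.9583, longitude 86.4167.

82.9583, 86.4167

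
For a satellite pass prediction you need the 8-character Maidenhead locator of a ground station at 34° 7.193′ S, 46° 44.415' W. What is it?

Offset from 180°W / 90°S: lon 133.25975°, lat 55.88012°.
Field (20°×10°, letters A–R): 133.25975/20 → 6 → G, 55.88012/10 → 5 → F; chars GF.
Square (2°×1°, digits 0–9): 13.25975/2 → 6, 5.88012/1 → 5; chars 65.
Subsquare (5′×2.5′, letters a–x): 1.25975/0.0833333 → 15 → p, 0.88012/0.0416667 → 21 → v; chars pv.
Extended square (30″×15″, digits 0–9): 0.00975/0.00833333 → 1, 0.00512/0.00416667 → 1; chars 11.

GF65pv11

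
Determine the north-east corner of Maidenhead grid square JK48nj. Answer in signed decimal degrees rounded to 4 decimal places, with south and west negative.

18.4167, 9.1667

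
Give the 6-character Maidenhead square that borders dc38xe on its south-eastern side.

DC48ad

Longitude subsquare x = 23; +1 → 24, wraps to 0 = a, carry into square.
Longitude square 3; +1 → 4.
Latitude subsquare e = 4; −1 → 3 = d.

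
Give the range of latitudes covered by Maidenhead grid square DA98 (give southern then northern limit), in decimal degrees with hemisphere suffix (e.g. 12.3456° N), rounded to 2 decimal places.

Field D=3, A=0: +3·20° lon, +0·10° lat → SW at lon -120°, lat -90°.
Square 9, 8: +9·2° lon, +8·1° lat → SW at lon -102°, lat -82°.
Cell spans 2° lon × 1° lat.
south 82.00° S, north 81.00° S.

82.00° S, 81.00° S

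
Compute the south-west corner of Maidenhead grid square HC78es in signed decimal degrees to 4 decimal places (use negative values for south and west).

-61.2500, -25.6667

Field H=7, C=2: +7·20° lon, +2·10° lat → SW at lon -40°, lat -70°.
Square 7, 8: +7·2° lon, +8·1° lat → SW at lon -26°, lat -62°.
Subsquare e=4, s=18: +4·0.0833333° lon, +18·0.0416667° lat → SW at lon -25.6667°, lat -61.25°.
latitude -61.2500, longitude -25.6667.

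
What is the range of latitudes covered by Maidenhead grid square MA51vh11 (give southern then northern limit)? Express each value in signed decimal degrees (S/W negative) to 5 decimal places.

-88.70417, -88.70000

Field M=12, A=0: +12·20° lon, +0·10° lat → SW at lon 60°, lat -90°.
Square 5, 1: +5·2° lon, +1·1° lat → SW at lon 70°, lat -89°.
Subsquare v=21, h=7: +21·0.0833333° lon, +7·0.0416667° lat → SW at lon 71.75°, lat -88.7083°.
Extended square 1, 1: +1·0.00833333° lon, +1·0.00416667° lat → SW at lon 71.7583°, lat -88.7042°.
Cell spans 0.00833333° lon × 0.00416667° lat.
south -88.70417, north -88.70000.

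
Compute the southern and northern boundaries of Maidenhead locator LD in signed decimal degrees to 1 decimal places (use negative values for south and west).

-60.0, -50.0

Field L=11, D=3: +11·20° lon, +3·10° lat → SW at lon 40°, lat -60°.
Cell spans 20° lon × 10° lat.
south -60.0, north -50.0.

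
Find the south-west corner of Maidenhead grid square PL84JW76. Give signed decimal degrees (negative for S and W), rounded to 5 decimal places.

24.94167, 136.80833

Field P=15, L=11: +15·20° lon, +11·10° lat → SW at lon 120°, lat 20°.
Square 8, 4: +8·2° lon, +4·1° lat → SW at lon 136°, lat 24°.
Subsquare j=9, w=22: +9·0.0833333° lon, +22·0.0416667° lat → SW at lon 136.75°, lat 24.9167°.
Extended square 7, 6: +7·0.00833333° lon, +6·0.00416667° lat → SW at lon 136.808°, lat 24.9417°.
latitude 24.94167, longitude 136.80833.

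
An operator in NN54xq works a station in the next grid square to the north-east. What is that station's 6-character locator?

Longitude subsquare x = 23; +1 → 24, wraps to 0 = a, carry into square.
Longitude square 5; +1 → 6.
Latitude subsquare q = 16; +1 → 17 = r.

NN64ar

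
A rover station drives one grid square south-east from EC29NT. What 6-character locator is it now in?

Longitude subsquare n = 13; +1 → 14 = o.
Latitude subsquare t = 19; −1 → 18 = s.

EC29os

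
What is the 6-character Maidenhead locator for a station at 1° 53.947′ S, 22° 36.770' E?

Offset from 180°W / 90°S: lon 202.6128°, lat 88.1009°.
Field: lon ⌊202.6128/20⌋ = 10 → K; lat ⌊88.1009/10⌋ = 8 → I.
Square: lon ⌊2.6128/2⌋ = 1; lat ⌊8.1009/1⌋ = 8.
Subsquare: lon ⌊0.6128/0.0833333⌋ = 7 → h; lat ⌊0.1009/0.0416667⌋ = 2 → c.

KI18hc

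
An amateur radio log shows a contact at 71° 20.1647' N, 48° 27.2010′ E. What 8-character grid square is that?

Offset from 180°W / 90°S: lon 228.45335°, lat 161.33608°.
Field: 228.45335/20 → 11 → L, 161.33608/10 → 16 → Q; chars LQ.
Square: 8.45335/2 → 4, 1.33608/1 → 1; chars 41.
Subsquare: 0.45335/0.0833333 → 5 → f, 0.33608/0.0416667 → 8 → i; chars fi.
Extended square: 0.03668/0.00833333 → 4, 0.00274/0.00416667 → 0; chars 40.

LQ41fi40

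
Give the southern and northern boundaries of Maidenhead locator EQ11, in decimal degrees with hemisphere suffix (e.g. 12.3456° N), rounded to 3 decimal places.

71.000° N, 72.000° N

Field E=4, Q=16: +4·20° lon, +16·10° lat → SW at lon -100°, lat 70°.
Square 1, 1: +1·2° lon, +1·1° lat → SW at lon -98°, lat 71°.
Cell spans 2° lon × 1° lat.
south 71.000° N, north 72.000° N.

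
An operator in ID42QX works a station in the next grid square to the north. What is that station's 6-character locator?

Latitude subsquare x = 23; +1 → 24, wraps to 0 = a, carry into square.
Latitude square 2; +1 → 3.
The longitude characters are unchanged.

ID43qa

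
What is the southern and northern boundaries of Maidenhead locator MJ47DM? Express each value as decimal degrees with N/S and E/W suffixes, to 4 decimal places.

7.5000° N, 7.5417° N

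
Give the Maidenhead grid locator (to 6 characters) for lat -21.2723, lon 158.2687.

Add 180° to longitude and 90° to latitude: 338.2687, 68.7277.
Field (20°×10°, letters A–R): lon ⌊338.2687/20⌋ = 16 → Q; lat ⌊68.7277/10⌋ = 6 → G.
Square (2°×1°, digits 0–9): lon ⌊18.2687/2⌋ = 9; lat ⌊8.7277/1⌋ = 8.
Subsquare (5′×2.5′, letters a–x): lon ⌊0.2687/0.0833333⌋ = 3 → d; lat ⌊0.7277/0.0416667⌋ = 17 → r.

QG98dr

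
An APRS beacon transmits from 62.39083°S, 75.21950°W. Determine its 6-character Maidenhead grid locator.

Offset from 180°W / 90°S: lon 104.7805°, lat 27.6092°.
Field: 104.7805/20 → 5 → F, 27.6092/10 → 2 → C; chars FC.
Square: 4.7805/2 → 2, 7.6092/1 → 7; chars 27.
Subsquare: 0.7805/0.0833333 → 9 → j, 0.6092/0.0416667 → 14 → o; chars jo.

FC27jo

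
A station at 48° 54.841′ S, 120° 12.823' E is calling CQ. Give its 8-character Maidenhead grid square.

Shift to the Maidenhead origin (180°W, 90°S): lon 300.21372, lat 41.08598.
Field (20°×10°, letters A–R): lon ⌊300.21372/20⌋ = 15 → P; lat ⌊41.08598/10⌋ = 4 → E.
Square (2°×1°, digits 0–9): lon ⌊0.21372/2⌋ = 0; lat ⌊1.08598/1⌋ = 1.
Subsquare (5′×2.5′, letters a–x): lon ⌊0.21372/0.0833333⌋ = 2 → c; lat ⌊0.08598/0.0416667⌋ = 2 → c.
Extended square (30″×15″, digits 0–9): lon ⌊0.04705/0.00833333⌋ = 5; lat ⌊0.00265/0.00416667⌋ = 0.

PE01cc50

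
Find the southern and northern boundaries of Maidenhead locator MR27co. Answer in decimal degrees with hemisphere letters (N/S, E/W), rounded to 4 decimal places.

Field M=12, R=17: +12·20° lon, +17·10° lat → SW at lon 60°, lat 80°.
Square 2, 7: +2·2° lon, +7·1° lat → SW at lon 64°, lat 87°.
Subsquare c=2, o=14: +2·0.0833333° lon, +14·0.0416667° lat → SW at lon 64.1667°, lat 87.5833°.
Cell spans 0.0833333° lon × 0.0416667° lat.
south 87.5833° N, north 87.6250° N.

87.5833° N, 87.6250° N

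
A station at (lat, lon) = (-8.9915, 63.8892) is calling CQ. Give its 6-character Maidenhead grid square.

Shift to the Maidenhead origin (180°W, 90°S): lon 243.8892, lat 81.0085.
Field: 243.8892/20 → 12 → M, 81.0085/10 → 8 → I; chars MI.
Square: 3.8892/2 → 1, 1.0085/1 → 1; chars 11.
Subsquare: 1.8892/0.0833333 → 22 → w, 0.0085/0.0416667 → 0 → a; chars wa.

MI11wa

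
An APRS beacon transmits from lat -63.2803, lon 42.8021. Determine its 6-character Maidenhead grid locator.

Add 180° to longitude and 90° to latitude: 222.8021, 26.7197.
Field: 222.8021/20 → 11 → L, 26.7197/10 → 2 → C; chars LC.
Square: 2.8021/2 → 1, 6.7197/1 → 6; chars 16.
Subsquare: 0.8021/0.0833333 → 9 → j, 0.7197/0.0416667 → 17 → r; chars jr.

LC16jr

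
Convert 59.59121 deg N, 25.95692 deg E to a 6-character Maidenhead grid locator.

Add 180° to longitude and 90° to latitude: 205.9569, 149.5912.
Field: 205.9569/20 → 10 → K, 149.5912/10 → 14 → O; chars KO.
Square: 5.9569/2 → 2, 9.5912/1 → 9; chars 29.
Subsquare: 1.9569/0.0833333 → 23 → x, 0.5912/0.0416667 → 14 → o; chars xo.

KO29xo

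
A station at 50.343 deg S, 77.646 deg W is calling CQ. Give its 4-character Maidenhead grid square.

Offset from 180°W / 90°S: lon 102.35°, lat 39.66°.
Field: 102.35/20 → 5 → F, 39.66/10 → 3 → D; chars FD.
Square: 2.35/2 → 1, 9.66/1 → 9; chars 19.

FD19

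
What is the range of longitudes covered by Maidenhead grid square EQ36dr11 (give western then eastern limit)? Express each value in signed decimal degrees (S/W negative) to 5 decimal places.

Field E=4, Q=16: +4·20° lon, +16·10° lat → SW at lon -100°, lat 70°.
Square 3, 6: +3·2° lon, +6·1° lat → SW at lon -94°, lat 76°.
Subsquare d=3, r=17: +3·0.0833333° lon, +17·0.0416667° lat → SW at lon -93.75°, lat 76.7083°.
Extended square 1, 1: +1·0.00833333° lon, +1·0.00416667° lat → SW at lon -93.7417°, lat 76.7125°.
Cell spans 0.00833333° lon × 0.00416667° lat.
west -93.74167, east -93.73333.

-93.74167, -93.73333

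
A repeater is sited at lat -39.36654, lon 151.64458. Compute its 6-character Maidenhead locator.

QF50tp

Add 180° to longitude and 90° to latitude: 331.6446, 50.6335.
Field: lon ⌊331.6446/20⌋ = 16 → Q; lat ⌊50.6335/10⌋ = 5 → F.
Square: lon ⌊11.6446/2⌋ = 5; lat ⌊0.6335/1⌋ = 0.
Subsquare: lon ⌊1.6446/0.0833333⌋ = 19 → t; lat ⌊0.6335/0.0416667⌋ = 15 → p.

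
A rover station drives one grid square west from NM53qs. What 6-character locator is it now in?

NM53ps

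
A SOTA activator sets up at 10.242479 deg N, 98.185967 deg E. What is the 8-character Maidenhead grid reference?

NK90cf28

Offset from 180°W / 90°S: lon 278.18597°, lat 100.24248°.
Field (20°×10°, letters A–R): 278.18597/20 → 13 → N, 100.24248/10 → 10 → K; chars NK.
Square (2°×1°, digits 0–9): 18.18597/2 → 9, 0.24248/1 → 0; chars 90.
Subsquare (5′×2.5′, letters a–x): 0.18597/0.0833333 → 2 → c, 0.24248/0.0416667 → 5 → f; chars cf.
Extended square (30″×15″, digits 0–9): 0.01930/0.00833333 → 2, 0.03415/0.00416667 → 8; chars 28.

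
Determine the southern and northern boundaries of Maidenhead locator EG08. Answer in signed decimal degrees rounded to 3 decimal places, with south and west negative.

Field E=4, G=6: +4·20° lon, +6·10° lat → SW at lon -100°, lat -30°.
Square 0, 8: +0·2° lon, +8·1° lat → SW at lon -100°, lat -22°.
Cell spans 2° lon × 1° lat.
south -22.000, north -21.000.

-22.000, -21.000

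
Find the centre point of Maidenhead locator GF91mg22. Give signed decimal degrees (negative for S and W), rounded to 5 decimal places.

-38.73958, -40.97917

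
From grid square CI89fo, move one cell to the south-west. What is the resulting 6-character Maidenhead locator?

CI89en

Longitude subsquare f = 5; −1 → 4 = e.
Latitude subsquare o = 14; −1 → 13 = n.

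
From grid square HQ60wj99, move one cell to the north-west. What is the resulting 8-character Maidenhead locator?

HQ60wk80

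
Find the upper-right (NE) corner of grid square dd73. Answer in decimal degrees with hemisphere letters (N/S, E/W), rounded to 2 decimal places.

Field D=3, D=3: +3·20° lon, +3·10° lat → SW at lon -120°, lat -60°.
Square 7, 3: +7·2° lon, +3·1° lat → SW at lon -106°, lat -57°.
Cell spans 2° lon × 1° lat. NE corner is SW corner plus one full cell.
latitude 56.00° S, longitude 104.00° W.

56.00° S, 104.00° W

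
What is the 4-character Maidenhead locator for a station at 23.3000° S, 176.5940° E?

Add 180° to longitude and 90° to latitude: 356.59, 66.70.
Field: 356.59/20 → 17 → R, 66.70/10 → 6 → G; chars RG.
Square: 16.59/2 → 8, 6.70/1 → 6; chars 86.

RG86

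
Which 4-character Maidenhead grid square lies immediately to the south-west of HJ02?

Longitude square 0; −1 → -1, wraps to 9, carry into field.
Longitude field H = 7; −1 → 6 = G.
Latitude square 2; −1 → 1.

GJ91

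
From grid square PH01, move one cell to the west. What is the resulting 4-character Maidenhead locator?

Longitude square 0; −1 → -1, wraps to 9, carry into field.
Longitude field P = 15; −1 → 14 = O.
The latitude characters are unchanged.

OH91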